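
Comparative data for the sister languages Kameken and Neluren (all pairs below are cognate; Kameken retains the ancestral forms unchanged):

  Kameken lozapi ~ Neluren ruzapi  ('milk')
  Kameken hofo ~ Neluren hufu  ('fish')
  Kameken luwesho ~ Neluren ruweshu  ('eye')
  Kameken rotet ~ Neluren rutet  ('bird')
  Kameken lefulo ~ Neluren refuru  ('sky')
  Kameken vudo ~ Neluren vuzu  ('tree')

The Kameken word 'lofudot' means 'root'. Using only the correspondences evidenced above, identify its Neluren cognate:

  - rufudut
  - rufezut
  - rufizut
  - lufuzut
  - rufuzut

rufuzut

lozapi ~ ruzapi — Kameken l corresponds to Neluren r word-initially before a back vowel.
hofo ~ hufu — Kameken o corresponds to Neluren u after a consonant, before a labial obstruent.
vudo ~ vuzu — Kameken d corresponds to Neluren z between vowels (before a back vowel).
lozapi ~ ruzapi, rotet ~ rutet — Kameken o corresponds to Neluren u after a consonant, before a consonant other than r, m, n, p, b, f, v.
Applying these to Kameken 'lofudot':
  lofudot → rofudot   (l→r word-initially before a back vowel)
  rofudot → rufudot   (o→u after a consonant, before a labial obstruent)
  rufudot → rufuzot   (d→z between vowels (before a back vowel))
  rufuzot → rufuzut   (o→u after a consonant, before a consonant other than r, m, n, p, b, f, v)
So the Neluren cognate is 'rufuzut'.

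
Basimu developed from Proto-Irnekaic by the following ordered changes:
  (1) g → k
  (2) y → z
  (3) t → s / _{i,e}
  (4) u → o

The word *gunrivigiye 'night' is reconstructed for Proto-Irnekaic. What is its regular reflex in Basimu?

Basimu: *gunrivigiye
  gunrivigiye → kunrivikiye   [unconditioned shift]
  kunrivikiye → kunrivikize   [unconditioned shift]
  kunrivikize (rule 3 does not apply)
  kunrivikize → konrivikize   [vowel merger]
  giving Basimu konrivikize.

konrivikize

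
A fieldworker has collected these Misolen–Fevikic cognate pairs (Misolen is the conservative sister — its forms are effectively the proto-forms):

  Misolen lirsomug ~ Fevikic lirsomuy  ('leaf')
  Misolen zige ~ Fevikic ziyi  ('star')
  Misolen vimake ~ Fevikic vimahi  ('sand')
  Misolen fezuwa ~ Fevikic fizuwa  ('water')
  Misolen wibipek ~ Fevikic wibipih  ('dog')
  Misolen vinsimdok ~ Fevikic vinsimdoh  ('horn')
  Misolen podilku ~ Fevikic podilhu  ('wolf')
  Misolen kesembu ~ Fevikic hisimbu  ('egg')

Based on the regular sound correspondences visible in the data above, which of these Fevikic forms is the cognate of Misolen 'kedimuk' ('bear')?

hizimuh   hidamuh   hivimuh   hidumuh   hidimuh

kesembu ~ hisimbu — Misolen k corresponds to Fevikic h word-initially before a front vowel.
fezuwa ~ fizuwa, wibipek ~ wibipih — Misolen e corresponds to Fevikic i after a consonant, before a consonant other than r, m, n, p, b, f, v.
wibipek ~ wibipih, vinsimdok ~ vinsimdoh — Misolen k corresponds to Fevikic h word-finally.
Applying these to Misolen 'kedimuk':
  kedimuk → hedimuk   (k→h word-initially before a front vowel)
  hedimuk → hidimuk   (e→i after a consonant, before a consonant other than r, m, n, p, b, f, v)
  hidimuk → hidimuh   (k→h word-finally)
So the Fevikic cognate is 'hidimuh'.

hidimuh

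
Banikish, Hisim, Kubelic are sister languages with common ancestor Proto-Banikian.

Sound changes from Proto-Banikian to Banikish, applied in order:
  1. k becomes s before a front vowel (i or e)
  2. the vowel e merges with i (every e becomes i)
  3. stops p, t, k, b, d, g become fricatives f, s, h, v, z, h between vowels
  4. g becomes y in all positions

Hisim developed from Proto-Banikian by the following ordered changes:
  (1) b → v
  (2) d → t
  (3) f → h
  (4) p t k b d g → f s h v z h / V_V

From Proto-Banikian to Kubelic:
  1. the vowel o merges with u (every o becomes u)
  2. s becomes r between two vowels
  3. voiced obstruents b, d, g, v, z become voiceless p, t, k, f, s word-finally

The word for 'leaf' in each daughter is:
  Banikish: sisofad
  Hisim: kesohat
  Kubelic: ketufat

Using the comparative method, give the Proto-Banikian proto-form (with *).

*ketofad

Position 3: Banikish has s, Hisim has s, Kubelic has t. Taking the neighbouring segments as reconstructed: Banikish s could go back to *t or *s; Hisim s could go back to *t or *d or *s; Kubelic t can only go back to *t — the one source consistent with every daughter is *t.
Position 7: Banikish has d, Hisim has t, Kubelic has t. Banikish preserves d here (none of its changes turn any other segment into d), so the proto-segment is *d.
This points to *ketofad. Verify forward in each daughter:
Banikish: *ketofad
  ketofad → setofad   [palatalisation]
  setofad → sitofad   [vowel merger]
  sitofad → sisofad   [intervocalic lenition]
  sisofad (rule 4 does not apply)
  giving Banikish sisofad.
Hisim: start from *ketofad.
  rule 1: no change — ketofad
  rule 2 (unconditioned shift): ketofad → ketofat
  rule 3 (unconditioned shift): ketofat → ketohat
  rule 4 (intervocalic lenition): ketohat → kesohat
  ⇒ Hisim kesohat
Kubelic: *ketofad > ketufad > ketufat  (by vowel merger, final devoicing)
Only *ketofad yields all of Banikish sisofad, Hisim kesohat, Kubelic ketufat.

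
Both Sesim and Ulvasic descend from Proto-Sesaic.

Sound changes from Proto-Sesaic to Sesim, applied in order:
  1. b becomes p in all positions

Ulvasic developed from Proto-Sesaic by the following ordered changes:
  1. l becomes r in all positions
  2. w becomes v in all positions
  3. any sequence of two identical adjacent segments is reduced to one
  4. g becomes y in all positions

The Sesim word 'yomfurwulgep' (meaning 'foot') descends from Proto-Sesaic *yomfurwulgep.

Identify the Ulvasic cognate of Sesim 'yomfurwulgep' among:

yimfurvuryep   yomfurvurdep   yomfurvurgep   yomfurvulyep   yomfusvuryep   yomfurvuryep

yomfurvuryep

Ulvasic: *yomfurwulgep
  yomfurwulgep → yomfurwurgep   [unconditioned shift]
  yomfurwurgep → yomfurvurgep   [unconditioned shift]
  yomfurvurgep (rule 3 does not apply)
  yomfurvurgep → yomfurvuryep   [unconditioned shift]
  giving Ulvasic yomfurvuryep.
The other candidates each miss or misapply at least one Ulvasic change.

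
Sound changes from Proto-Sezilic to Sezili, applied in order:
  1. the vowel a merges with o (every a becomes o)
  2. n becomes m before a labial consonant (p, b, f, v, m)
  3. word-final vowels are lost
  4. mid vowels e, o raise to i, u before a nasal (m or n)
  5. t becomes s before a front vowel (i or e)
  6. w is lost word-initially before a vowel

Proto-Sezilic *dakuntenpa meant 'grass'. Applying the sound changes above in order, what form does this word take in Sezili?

dokunsimp

Sezili: *dakuntenpa > dokuntenpo > dokuntempo > dokuntemp > dokuntimp > dokunsimp  (by vowel merger, nasal place assimilation, apocope, pre-nasal raising, palatalisation)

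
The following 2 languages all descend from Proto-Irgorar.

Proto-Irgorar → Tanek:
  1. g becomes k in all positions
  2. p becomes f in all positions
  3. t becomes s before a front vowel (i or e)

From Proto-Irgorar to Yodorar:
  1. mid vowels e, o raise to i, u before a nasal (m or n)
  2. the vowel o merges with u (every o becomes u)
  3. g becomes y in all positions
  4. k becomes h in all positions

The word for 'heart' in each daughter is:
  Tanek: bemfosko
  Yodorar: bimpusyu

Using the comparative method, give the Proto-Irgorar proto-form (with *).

Position 8: Tanek has o, Yodorar has u. Tanek preserves o here (none of its changes turn any other segment into o), so the proto-segment is *o.
Position 4: Tanek has f, Yodorar has p. Yodorar preserves p here (none of its changes turn any other segment into p), so the proto-segment is *p.
Continuing position by position gives *bemposgo; check it forward:
Tanek: *bemposgo > bemposko > bemfosko  (by unconditioned shift, unconditioned shift)
Yodorar: start from *bemposgo.
  rule 1 (pre-nasal raising): bemposgo → bimposgo
  rule 2 (vowel merger): bimposgo → bimpusgu
  rule 3 (unconditioned shift): bimpusgu → bimpusyu
  rule 4: no change — bimpusyu
  ⇒ Yodorar bimpusyu
*bemposgo is the unique common source.

*bemposgo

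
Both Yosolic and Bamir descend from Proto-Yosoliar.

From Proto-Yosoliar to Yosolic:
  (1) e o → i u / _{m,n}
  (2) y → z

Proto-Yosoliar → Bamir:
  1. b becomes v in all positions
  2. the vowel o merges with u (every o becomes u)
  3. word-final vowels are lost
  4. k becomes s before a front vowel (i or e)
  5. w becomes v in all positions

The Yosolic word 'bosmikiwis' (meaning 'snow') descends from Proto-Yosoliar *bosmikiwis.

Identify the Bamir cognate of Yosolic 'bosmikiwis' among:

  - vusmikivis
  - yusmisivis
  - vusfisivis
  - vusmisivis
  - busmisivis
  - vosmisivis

Bamir: *bosmikiwis > vosmikiwis > vusmikiwis > vusmisiwis > vusmisivis  (by unconditioned shift, vowel merger, palatalisation, unconditioned shift)
Among the options, 'vusmisivis' alone shows every Bamir change applied in order.

vusmisivis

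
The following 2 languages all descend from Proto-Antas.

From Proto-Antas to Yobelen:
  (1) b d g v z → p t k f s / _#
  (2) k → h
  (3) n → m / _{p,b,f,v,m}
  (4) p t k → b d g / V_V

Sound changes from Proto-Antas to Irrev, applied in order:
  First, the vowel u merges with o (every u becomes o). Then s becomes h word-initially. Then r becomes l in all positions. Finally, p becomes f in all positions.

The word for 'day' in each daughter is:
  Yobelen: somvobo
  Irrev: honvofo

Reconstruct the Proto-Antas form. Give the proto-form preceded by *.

*sonvopo

Position 1: Yobelen has s, Irrev has h. Taking the neighbouring segments as reconstructed: Yobelen s can only go back to *s; Irrev h could go back to *s or *h — the one source consistent with every daughter is *s.
Position 3: Yobelen has m, Irrev has n. Irrev preserves n here (none of its changes turn any other segment into n), so the proto-segment is *n.
Position 6: Yobelen has b, Irrev has f. Taking the neighbouring segments as reconstructed: Yobelen b could go back to *p or *b; Irrev f could go back to *p or *f — the one source consistent with every daughter is *p.
Verify the candidate proto-form against each daughter:
Yobelen: *sonvopo
  sonvopo (rule 1 does not apply)
  sonvopo (rule 2 does not apply)
  sonvopo → somvopo   [nasal place assimilation]
  somvopo → somvobo   [intervocalic voicing]
  giving Yobelen somvobo.
Irrev: *sonvopo
  sonvopo (rule 1 does not apply)
  sonvopo → honvopo   [debuccalisation]
  honvopo (rule 3 does not apply)
  honvopo → honvofo   [unconditioned shift]
  giving Irrev honvofo.
*sonvopo is the unique common source.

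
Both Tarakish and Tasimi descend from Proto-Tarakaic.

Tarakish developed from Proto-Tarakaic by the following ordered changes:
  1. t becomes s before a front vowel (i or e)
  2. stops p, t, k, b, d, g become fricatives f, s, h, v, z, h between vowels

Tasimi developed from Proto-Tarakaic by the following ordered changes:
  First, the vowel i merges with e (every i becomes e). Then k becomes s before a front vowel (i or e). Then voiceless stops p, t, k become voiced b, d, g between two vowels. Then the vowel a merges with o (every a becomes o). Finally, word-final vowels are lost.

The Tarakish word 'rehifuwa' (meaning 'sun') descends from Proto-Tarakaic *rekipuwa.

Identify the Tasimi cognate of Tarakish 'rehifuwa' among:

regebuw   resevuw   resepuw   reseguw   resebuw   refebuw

Tasimi: *rekipuwa > rekepuwa > resepuwa > resebuwa > resebuwo > resebuw  (by vowel merger, palatalisation, intervocalic voicing, vowel merger, apocope)
The other candidates each miss or misapply at least one Tasimi change.

resebuw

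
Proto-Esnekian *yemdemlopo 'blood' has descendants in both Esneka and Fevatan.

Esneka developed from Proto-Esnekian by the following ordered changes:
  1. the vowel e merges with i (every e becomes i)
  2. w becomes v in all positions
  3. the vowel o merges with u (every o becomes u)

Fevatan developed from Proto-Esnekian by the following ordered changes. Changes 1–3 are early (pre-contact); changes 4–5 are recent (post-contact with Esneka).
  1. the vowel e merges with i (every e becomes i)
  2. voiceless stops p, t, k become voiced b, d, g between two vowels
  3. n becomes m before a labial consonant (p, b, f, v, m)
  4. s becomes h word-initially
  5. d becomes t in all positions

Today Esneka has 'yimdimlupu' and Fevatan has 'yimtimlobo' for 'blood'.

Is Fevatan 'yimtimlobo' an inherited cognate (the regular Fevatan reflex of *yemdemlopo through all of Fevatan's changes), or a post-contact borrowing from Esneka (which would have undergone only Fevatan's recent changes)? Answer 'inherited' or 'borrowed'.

inherited

If inherited, *yemdemlopo would pass through all of Fevatan's changes:
Fevatan: *yemdemlopo
  yemdemlopo → yimdimlopo   [vowel merger]
  yimdimlopo → yimdimlobo   [intervocalic voicing]
  yimdimlobo (rule 3 does not apply)
  yimdimlobo (rule 4 does not apply)
  yimdimlobo → yimtimlobo   [unconditioned shift]
  giving Fevatan yimtimlobo.
If borrowed from Esneka 'yimdimlupu' after the early changes, it would undergo only the recent ones:
  rule 4 (debuccalisation): no change (yimdimlupu)
  rule 5 (unconditioned shift): yimdimlupu → yimtimlupu
  ⇒ as a loan: yimtimlupu
Fevatan 'yimtimlobo' matches the inherited outcome exactly, so it is an inherited cognate, not a loan.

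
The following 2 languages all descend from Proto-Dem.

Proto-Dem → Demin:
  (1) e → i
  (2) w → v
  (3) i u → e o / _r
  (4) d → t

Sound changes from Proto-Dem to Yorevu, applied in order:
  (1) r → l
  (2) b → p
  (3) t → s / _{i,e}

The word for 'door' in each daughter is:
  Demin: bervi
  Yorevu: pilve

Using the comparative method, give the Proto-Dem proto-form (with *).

Position 5: Demin has i, Yorevu has e. Yorevu preserves e here (none of its changes turn any other segment into e), so the proto-segment is *e.
Position 2: Demin has e, Yorevu has i. Yorevu preserves i here (none of its changes turn any other segment into i), so the proto-segment is *i.
Continuing position by position gives *birve; check it forward:
Demin: *birve > birvi > bervi  (by vowel merger, pre-rhotic lowering)
Yorevu: *birve
  birve → bilve   [unconditioned shift]
  bilve → pilve   [unconditioned shift]
  pilve (rule 3 does not apply)
  giving Yorevu pilve.
No other proto-form is consistent with every reflex, so the reconstruction is *birve.

*birve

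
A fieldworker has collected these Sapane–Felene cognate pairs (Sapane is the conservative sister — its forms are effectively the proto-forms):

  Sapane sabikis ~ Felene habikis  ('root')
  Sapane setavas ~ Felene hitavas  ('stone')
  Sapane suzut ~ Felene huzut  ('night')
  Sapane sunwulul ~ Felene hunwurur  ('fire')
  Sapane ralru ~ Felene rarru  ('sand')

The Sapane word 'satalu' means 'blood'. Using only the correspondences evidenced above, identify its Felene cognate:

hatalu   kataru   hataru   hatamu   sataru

hataru

sabikis ~ habikis — Sapane s corresponds to Felene h word-initially before a back vowel.
sunwulul ~ hunwurur — Sapane l corresponds to Felene r between vowels (before a back vowel).
Applying these to Sapane 'satalu':
  satalu → hatalu   (s→h word-initially before a back vowel)
  hatalu → hataru   (l→r between vowels (before a back vowel))
So the Felene cognate is 'hataru'.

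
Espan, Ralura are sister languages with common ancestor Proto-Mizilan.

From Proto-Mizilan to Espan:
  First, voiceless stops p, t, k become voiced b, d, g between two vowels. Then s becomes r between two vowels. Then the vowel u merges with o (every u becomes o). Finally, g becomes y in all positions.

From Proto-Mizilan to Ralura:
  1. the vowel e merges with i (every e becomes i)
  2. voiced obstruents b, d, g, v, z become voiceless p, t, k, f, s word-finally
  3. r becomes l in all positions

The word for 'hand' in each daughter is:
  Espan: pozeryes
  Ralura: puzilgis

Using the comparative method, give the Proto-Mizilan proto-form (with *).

Position 5: Espan has r, Ralura has l. Taking the neighbouring segments as reconstructed: Espan r can only go back to *r; Ralura l could go back to *l or *r — the one source consistent with every daughter is *r.
Position 2: Espan has o, Ralura has u. Ralura preserves u here (none of its changes turn any other segment into u), so the proto-segment is *u.
Continuing position by position gives *puzerges; check it forward:
Espan: start from *puzerges.
  rule 1: no change — puzerges
  rule 2: no change — puzerges
  rule 3 (vowel merger): puzerges → pozerges
  rule 4 (unconditioned shift): pozerges → pozeryes
  ⇒ Espan pozeryes
Ralura: *puzerges > puzirgis > puzilgis  (by vowel merger, unconditioned shift)
No other proto-form is consistent with every reflex, so the reconstruction is *puzerges.

*puzerges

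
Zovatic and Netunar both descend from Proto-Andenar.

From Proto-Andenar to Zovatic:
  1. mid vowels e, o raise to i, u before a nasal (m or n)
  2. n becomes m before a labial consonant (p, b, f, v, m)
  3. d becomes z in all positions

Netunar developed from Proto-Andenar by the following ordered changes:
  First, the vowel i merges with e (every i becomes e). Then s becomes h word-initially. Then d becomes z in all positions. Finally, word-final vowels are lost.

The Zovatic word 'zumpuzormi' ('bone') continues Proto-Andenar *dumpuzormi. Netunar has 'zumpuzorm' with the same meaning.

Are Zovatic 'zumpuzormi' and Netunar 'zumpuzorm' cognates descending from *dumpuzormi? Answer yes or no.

Derive the expected Netunar reflex of *dumpuzormi:
Netunar: *dumpuzormi > dumpuzorme > zumpuzorme > zumpuzorm  (by vowel merger, unconditioned shift, apocope)
Netunar 'zumpuzorm' matches the regular reflex exactly, so the pair is cognate.

yes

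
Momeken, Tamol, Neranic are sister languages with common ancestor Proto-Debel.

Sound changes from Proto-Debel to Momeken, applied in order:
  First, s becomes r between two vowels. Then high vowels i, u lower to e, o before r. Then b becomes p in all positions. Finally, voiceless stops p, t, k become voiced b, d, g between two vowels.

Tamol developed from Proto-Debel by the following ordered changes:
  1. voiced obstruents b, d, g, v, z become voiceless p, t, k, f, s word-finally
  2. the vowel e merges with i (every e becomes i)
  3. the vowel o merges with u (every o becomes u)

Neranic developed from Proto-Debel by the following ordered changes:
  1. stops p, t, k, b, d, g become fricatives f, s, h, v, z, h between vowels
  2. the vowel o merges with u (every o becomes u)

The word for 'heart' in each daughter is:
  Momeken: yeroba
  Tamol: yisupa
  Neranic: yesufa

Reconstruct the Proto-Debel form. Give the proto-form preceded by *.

*yesopa

Position 2: Momeken has e, Tamol has i, Neranic has e. Neranic preserves e here (none of its changes turn any other segment into e), so the proto-segment is *e.
Position 3: Momeken has r, Tamol has s, Neranic has s. Taking the neighbouring segments as reconstructed: Momeken r could go back to *s or *r; Tamol s can only go back to *s; Neranic s could go back to *t or *s — the one source consistent with every daughter is *s.
Position 4: Momeken has o, Tamol has u, Neranic has u. Taking the neighbouring segments as reconstructed: Momeken o can only go back to *o; Tamol u could go back to *o or *u; Neranic u could go back to *o or *u — the one source consistent with every daughter is *o.
Verify the candidate proto-form against each daughter:
Momeken: start from *yesopa.
  rule 1 (rhotacism): yesopa → yeropa
  rule 2: no change — yeropa
  rule 3: no change — yeropa
  rule 4 (intervocalic voicing): yeropa → yeroba
  ⇒ Momeken yeroba
Tamol: start from *yesopa.
  rule 1: no change — yesopa
  rule 2 (vowel merger): yesopa → yisopa
  rule 3 (vowel merger): yisopa → yisupa
  ⇒ Tamol yisupa
Neranic: *yesopa > yesofa > yesufa  (by intervocalic lenition, vowel merger)
No other proto-form is consistent with every reflex, so the reconstruction is *yesopa.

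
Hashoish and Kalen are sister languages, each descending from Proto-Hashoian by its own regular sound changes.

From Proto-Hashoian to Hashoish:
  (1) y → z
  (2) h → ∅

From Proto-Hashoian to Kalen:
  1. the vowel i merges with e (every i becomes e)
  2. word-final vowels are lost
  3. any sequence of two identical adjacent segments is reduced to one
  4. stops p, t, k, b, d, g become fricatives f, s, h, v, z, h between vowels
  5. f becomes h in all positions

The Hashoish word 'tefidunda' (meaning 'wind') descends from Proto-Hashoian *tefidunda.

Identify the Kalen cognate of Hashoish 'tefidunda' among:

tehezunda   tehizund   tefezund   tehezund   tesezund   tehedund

Kalen: *tefidunda > tefedunda > tefedund > tefezund > tehezund  (by vowel merger, apocope, intervocalic lenition, unconditioned shift)

tehezund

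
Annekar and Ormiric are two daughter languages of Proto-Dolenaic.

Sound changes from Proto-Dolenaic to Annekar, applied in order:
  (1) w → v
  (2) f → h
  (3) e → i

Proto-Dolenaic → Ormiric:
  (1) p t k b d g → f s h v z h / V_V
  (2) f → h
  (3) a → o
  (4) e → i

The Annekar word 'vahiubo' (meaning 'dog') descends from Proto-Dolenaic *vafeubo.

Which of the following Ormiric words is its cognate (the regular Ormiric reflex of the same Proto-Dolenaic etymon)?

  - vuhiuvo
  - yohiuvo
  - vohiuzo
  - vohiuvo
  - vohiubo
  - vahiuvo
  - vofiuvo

Ormiric: start from *vafeubo.
  rule 1 (intervocalic lenition): vafeubo → vafeuvo
  rule 2 (unconditioned shift): vafeuvo → vaheuvo
  rule 3 (vowel merger): vaheuvo → voheuvo
  rule 4 (vowel merger): voheuvo → vohiuvo
  ⇒ Ormiric vohiuvo
Only 'vohiuvo' matches the regular Ormiric development of *vafeubo.

vohiuvo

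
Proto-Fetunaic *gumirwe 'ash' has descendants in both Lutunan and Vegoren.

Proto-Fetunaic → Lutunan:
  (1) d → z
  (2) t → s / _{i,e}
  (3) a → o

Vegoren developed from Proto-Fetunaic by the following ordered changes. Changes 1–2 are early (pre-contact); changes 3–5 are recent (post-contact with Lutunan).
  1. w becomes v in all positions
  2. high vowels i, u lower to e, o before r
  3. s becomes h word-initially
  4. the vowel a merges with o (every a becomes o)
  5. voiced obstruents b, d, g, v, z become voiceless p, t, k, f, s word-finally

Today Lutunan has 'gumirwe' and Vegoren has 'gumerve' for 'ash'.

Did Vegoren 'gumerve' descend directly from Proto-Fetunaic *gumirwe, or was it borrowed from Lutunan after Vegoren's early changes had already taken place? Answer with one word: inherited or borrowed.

If inherited, *gumirwe would pass through all of Vegoren's changes:
Vegoren: start from *gumirwe.
  rule 1 (unconditioned shift): gumirwe → gumirve
  rule 2 (pre-rhotic lowering): gumirve → gumerve
  rule 3: no change — gumerve
  rule 4: no change — gumerve
  rule 5: no change — gumerve
  ⇒ Vegoren gumerve
If borrowed from Lutunan 'gumirwe' after the early changes, it would undergo only the recent ones:
  rule 3 (debuccalisation): no change (gumirwe)
  rule 4 (vowel merger): no change (gumirwe)
  rule 5 (final devoicing): no change (gumirwe)
  ⇒ as a loan: gumirwe
Vegoren 'gumerve' matches the inherited outcome exactly, so it is an inherited cognate, not a loan.

inherited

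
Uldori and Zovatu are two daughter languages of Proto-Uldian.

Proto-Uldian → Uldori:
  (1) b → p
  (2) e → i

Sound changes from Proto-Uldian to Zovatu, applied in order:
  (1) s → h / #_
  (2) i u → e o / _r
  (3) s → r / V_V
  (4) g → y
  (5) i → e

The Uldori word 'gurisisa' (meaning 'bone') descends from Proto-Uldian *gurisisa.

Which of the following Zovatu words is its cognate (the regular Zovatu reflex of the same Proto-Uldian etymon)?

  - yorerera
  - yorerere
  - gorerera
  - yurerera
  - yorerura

yorerera

Zovatu: *gurisisa > gorisisa > goririra > yoririra > yorerera  (by pre-rhotic lowering, rhotacism, unconditioned shift, vowel merger)
The other candidates each miss or misapply at least one Zovatu change.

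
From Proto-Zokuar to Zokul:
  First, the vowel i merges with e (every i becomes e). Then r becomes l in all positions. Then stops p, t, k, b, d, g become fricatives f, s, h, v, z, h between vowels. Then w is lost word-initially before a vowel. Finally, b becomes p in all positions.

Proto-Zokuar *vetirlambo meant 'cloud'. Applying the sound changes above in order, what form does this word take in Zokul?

Zokul: start from *vetirlambo.
  rule 1 (vowel merger): vetirlambo → veterlambo
  rule 2 (unconditioned shift): veterlambo → vetellambo
  rule 3 (intervocalic lenition): vetellambo → vesellambo
  rule 4: no change — vesellambo
  rule 5 (unconditioned shift): vesellambo → vesellampo
  ⇒ Zokul vesellampo

vesellampo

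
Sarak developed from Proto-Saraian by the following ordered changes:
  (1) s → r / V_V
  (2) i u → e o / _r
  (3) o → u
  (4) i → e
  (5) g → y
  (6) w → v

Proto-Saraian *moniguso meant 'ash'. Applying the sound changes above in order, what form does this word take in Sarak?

Sarak: *moniguso
  moniguso → moniguro   [rhotacism]
  moniguro → monigoro   [pre-rhotic lowering]
  monigoro → muniguru   [vowel merger]
  muniguru → muneguru   [vowel merger]
  muneguru → muneyuru   [unconditioned shift]
  muneyuru (rule 6 does not apply)
  giving Sarak muneyuru.

muneyuru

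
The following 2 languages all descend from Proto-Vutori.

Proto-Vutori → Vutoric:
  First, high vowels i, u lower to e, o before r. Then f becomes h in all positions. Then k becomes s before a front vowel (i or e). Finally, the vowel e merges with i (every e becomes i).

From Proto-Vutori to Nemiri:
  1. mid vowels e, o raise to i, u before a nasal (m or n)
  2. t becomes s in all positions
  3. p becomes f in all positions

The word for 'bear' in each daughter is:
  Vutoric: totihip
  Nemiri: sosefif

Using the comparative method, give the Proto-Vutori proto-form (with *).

*totefip

Position 1: Vutoric has t, Nemiri has s. Vutoric preserves t here (none of its changes turn any other segment into t), so the proto-segment is *t.
Position 4: Vutoric has i, Nemiri has e. Nemiri preserves e here (none of its changes turn any other segment into e), so the proto-segment is *e.
Verify the candidate proto-form against each daughter:
Vutoric: start from *totefip.
  rule 1: no change — totefip
  rule 2 (unconditioned shift): totefip → totehip
  rule 3: no change — totehip
  rule 4 (vowel merger): totehip → totihip
  ⇒ Vutoric totihip
Nemiri: *totefip
  totefip (rule 1 does not apply)
  totefip → sosefip   [unconditioned shift]
  sosefip → sosefif   [unconditioned shift]
  giving Nemiri sosefif.
Only *totefip yields all of Vutoric totihip, Nemiri sosefif.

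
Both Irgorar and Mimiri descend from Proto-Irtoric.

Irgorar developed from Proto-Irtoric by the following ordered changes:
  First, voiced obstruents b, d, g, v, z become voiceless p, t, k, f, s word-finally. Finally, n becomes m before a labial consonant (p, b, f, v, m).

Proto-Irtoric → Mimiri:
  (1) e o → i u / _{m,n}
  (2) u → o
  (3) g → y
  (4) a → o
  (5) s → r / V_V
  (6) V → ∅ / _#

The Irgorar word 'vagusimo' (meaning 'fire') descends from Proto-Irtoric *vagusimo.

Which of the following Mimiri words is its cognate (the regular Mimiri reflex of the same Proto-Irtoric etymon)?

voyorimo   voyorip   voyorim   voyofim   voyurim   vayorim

voyorim

Mimiri: start from *vagusimo.
  rule 1: no change — vagusimo
  rule 2 (vowel merger): vagusimo → vagosimo
  rule 3 (unconditioned shift): vagosimo → vayosimo
  rule 4 (vowel merger): vayosimo → voyosimo
  rule 5 (rhotacism): voyosimo → voyorimo
  rule 6 (apocope): voyorimo → voyorim
  ⇒ Mimiri voyorim
Among the options, 'voyorim' alone shows every Mimiri change applied in order.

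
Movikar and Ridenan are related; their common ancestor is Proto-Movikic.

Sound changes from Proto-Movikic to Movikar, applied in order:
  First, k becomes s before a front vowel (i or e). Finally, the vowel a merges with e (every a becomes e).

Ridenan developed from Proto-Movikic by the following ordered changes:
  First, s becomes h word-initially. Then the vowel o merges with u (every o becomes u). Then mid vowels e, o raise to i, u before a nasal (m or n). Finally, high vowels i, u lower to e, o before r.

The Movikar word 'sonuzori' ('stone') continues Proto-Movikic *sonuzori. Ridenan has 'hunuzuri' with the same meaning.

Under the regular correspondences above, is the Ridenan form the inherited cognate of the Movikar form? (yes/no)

no

Derive the expected Ridenan reflex of *sonuzori:
Ridenan: *sonuzori > honuzori > hunuzuri > hunuzori  (by debuccalisation, vowel merger, pre-rhotic lowering)
The regular Ridenan reflex would be 'hunuzori', but the attested form is 'hunuzuri'. The correspondence is irregular, so they are not cognates (the Ridenan form has a different source).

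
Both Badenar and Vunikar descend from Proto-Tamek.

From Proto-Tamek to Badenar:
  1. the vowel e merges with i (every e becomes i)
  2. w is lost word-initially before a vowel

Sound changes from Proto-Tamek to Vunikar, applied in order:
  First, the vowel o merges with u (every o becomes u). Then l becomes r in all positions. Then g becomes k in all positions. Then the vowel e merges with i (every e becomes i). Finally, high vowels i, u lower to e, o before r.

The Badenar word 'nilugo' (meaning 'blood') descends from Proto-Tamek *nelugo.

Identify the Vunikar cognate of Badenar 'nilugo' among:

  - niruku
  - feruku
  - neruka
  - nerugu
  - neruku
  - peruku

neruku

Vunikar: start from *nelugo.
  rule 1 (vowel merger): nelugo → nelugu
  rule 2 (unconditioned shift): nelugu → nerugu
  rule 3 (unconditioned shift): nerugu → neruku
  rule 4 (vowel merger): neruku → niruku
  rule 5 (pre-rhotic lowering): niruku → neruku
  ⇒ Vunikar neruku
The other candidates each miss or misapply at least one Vunikar change.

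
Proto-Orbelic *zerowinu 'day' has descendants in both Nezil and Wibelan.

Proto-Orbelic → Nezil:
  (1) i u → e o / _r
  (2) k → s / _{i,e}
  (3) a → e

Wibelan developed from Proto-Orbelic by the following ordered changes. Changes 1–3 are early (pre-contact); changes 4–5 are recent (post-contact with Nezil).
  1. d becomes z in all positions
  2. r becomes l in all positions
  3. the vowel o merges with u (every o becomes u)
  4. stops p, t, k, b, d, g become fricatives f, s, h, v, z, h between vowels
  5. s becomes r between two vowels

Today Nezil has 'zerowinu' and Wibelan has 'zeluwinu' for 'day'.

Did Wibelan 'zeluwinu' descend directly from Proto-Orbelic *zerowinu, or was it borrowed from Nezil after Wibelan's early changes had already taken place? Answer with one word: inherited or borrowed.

inherited

If inherited, *zerowinu would pass through all of Wibelan's changes:
Wibelan: start from *zerowinu.
  rule 1: no change — zerowinu
  rule 2 (unconditioned shift): zerowinu → zelowinu
  rule 3 (vowel merger): zelowinu → zeluwinu
  rule 4: no change — zeluwinu
  rule 5: no change — zeluwinu
  ⇒ Wibelan zeluwinu
If borrowed from Nezil 'zerowinu' after the early changes, it would undergo only the recent ones:
  rule 4 (intervocalic lenition): no change (zerowinu)
  rule 5 (rhotacism): no change (zerowinu)
  ⇒ as a loan: zerowinu
Wibelan 'zeluwinu' matches the inherited outcome exactly, so it is an inherited cognate, not a loan.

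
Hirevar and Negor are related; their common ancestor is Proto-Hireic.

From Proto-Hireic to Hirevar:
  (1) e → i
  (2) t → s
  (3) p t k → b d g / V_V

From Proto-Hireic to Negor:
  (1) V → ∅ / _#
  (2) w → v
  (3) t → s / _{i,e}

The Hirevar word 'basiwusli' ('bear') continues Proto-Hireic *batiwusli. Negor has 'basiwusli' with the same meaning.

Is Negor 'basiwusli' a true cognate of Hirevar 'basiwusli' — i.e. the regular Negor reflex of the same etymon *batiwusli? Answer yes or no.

no

Derive the expected Negor reflex of *batiwusli:
Negor: *batiwusli
  batiwusli → batiwusl   [apocope]
  batiwusl → bativusl   [unconditioned shift]
  bativusl → basivusl   [palatalisation]
  giving Negor basivusl.
The regular Negor reflex would be 'basivusl', but the attested form is 'basiwusli'. The correspondence is irregular, so they are not cognates (the Negor form has a different source).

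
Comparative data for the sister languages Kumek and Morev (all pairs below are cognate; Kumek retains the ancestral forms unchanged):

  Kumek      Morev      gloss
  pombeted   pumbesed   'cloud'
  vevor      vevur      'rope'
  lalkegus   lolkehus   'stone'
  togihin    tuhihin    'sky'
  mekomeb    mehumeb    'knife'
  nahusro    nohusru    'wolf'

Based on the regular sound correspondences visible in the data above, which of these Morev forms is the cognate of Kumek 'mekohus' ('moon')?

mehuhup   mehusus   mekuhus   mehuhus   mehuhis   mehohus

mekomeb ~ mehumeb — Kumek k corresponds to Morev h between vowels (before a back vowel).
togihin ~ tuhihin — Kumek o corresponds to Morev u after a consonant, before a consonant other than r, m, n, p, b, f, v.
Applying these to Kumek 'mekohus':
  mekohus → mehohus   (k→h between vowels (before a back vowel))
  mehohus → mehuhus   (o→u after a consonant, before a consonant other than r, m, n, p, b, f, v)
So the Morev cognate is 'mehuhus'.

mehuhus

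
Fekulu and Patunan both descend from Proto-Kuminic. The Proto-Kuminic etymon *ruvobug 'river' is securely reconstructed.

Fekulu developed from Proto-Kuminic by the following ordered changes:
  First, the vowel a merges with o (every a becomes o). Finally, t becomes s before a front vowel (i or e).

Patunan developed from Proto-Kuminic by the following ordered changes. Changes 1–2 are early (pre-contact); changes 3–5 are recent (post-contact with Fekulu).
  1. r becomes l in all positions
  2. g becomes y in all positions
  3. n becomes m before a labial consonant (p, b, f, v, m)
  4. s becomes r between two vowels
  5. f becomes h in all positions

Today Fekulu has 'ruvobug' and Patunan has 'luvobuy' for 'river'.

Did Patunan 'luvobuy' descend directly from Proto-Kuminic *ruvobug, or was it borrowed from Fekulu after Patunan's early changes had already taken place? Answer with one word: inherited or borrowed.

inherited

If inherited, *ruvobug would pass through all of Patunan's changes:
Patunan: start from *ruvobug.
  rule 1 (unconditioned shift): ruvobug → luvobug
  rule 2 (unconditioned shift): luvobug → luvobuy
  rule 3: no change — luvobuy
  rule 4: no change — luvobuy
  rule 5: no change — luvobuy
  ⇒ Patunan luvobuy
If borrowed from Fekulu 'ruvobug' after the early changes, it would undergo only the recent ones:
  rule 3 (nasal place assimilation): no change (ruvobug)
  rule 4 (rhotacism): no change (ruvobug)
  rule 5 (unconditioned shift): no change (ruvobug)
  ⇒ as a loan: ruvobug
Patunan 'luvobuy' matches the inherited outcome exactly, so it is an inherited cognate, not a loan.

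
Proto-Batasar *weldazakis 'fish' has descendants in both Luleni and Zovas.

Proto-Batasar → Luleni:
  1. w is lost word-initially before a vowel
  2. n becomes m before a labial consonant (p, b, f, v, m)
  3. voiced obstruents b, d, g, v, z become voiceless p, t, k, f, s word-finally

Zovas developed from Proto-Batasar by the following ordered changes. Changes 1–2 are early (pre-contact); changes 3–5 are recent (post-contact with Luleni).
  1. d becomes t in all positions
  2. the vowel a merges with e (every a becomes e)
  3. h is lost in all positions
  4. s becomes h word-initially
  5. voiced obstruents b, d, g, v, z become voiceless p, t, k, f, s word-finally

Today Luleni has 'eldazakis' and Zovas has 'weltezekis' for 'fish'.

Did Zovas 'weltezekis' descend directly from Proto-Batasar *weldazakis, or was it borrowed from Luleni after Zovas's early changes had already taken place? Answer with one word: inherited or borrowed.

If inherited, *weldazakis would pass through all of Zovas's changes:
Zovas: *weldazakis
  weldazakis → weltazakis   [unconditioned shift]
  weltazakis → weltezekis   [vowel merger]
  weltezekis (rule 3 does not apply)
  weltezekis (rule 4 does not apply)
  weltezekis (rule 5 does not apply)
  giving Zovas weltezekis.
If borrowed from Luleni 'eldazakis' after the early changes, it would undergo only the recent ones:
  rule 3 (h-loss): no change (eldazakis)
  rule 4 (debuccalisation): no change (eldazakis)
  rule 5 (final devoicing): no change (eldazakis)
  ⇒ as a loan: eldazakis
Zovas 'weltezekis' matches the inherited outcome exactly, so it is an inherited cognate, not a loan.

inherited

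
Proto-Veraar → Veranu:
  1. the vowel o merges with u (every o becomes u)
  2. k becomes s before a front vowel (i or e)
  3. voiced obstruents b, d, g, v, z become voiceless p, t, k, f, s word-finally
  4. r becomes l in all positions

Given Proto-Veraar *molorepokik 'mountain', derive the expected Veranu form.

mululepusik

Veranu: *molorepokik > mulurepukik > mulurepusik > mululepusik  (by vowel merger, palatalisation, unconditioned shift)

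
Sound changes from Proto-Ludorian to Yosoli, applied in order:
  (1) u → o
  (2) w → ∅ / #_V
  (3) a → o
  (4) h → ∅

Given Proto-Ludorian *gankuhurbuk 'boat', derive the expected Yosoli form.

Yosoli: *gankuhurbuk > gankohorbok > gonkohorbok > gonkoorbok  (by vowel merger, vowel merger, h-loss)

gonkoorbok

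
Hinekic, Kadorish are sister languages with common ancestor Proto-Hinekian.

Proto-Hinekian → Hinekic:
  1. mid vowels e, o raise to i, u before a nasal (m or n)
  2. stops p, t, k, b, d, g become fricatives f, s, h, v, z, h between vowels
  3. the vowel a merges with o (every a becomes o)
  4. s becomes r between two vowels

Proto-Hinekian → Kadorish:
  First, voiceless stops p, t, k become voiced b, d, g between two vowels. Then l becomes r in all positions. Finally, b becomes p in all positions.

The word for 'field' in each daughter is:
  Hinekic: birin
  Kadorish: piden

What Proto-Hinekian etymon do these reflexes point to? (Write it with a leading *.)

*biten

Position 3: Hinekic has r, Kadorish has d. Taking the neighbouring segments as reconstructed: Hinekic r could go back to *t or *s or *r; Kadorish d could go back to *t or *d — the one source consistent with every daughter is *t.
Position 4: Hinekic has i, Kadorish has e. Kadorish preserves e here (none of its changes turn any other segment into e), so the proto-segment is *e.
Position 1: Hinekic has b, Kadorish has p. Hinekic preserves b here (none of its changes turn any other segment into b), so the proto-segment is *b.
This points to *biten. Verify forward in each daughter:
Hinekic: *biten > bitin > bisin > birin  (by pre-nasal raising, intervocalic lenition, rhotacism)
Kadorish: *biten > biden > piden  (by intervocalic voicing, unconditioned shift)
Only *biten yields all of Hinekic birin, Kadorish piden.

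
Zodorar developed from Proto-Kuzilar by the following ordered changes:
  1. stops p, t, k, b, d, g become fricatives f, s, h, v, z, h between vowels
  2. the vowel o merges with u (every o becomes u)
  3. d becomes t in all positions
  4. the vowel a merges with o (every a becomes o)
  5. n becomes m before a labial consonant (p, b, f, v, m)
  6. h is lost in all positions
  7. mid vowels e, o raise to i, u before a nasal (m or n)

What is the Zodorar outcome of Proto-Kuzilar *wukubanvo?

wuuvumvu

Zodorar: *wukubanvo
  wukubanvo → wuhuvanvo   [intervocalic lenition]
  wuhuvanvo → wuhuvanvu   [vowel merger]
  wuhuvanvu (rule 3 does not apply)
  wuhuvanvu → wuhuvonvu   [vowel merger]
  wuhuvonvu → wuhuvomvu   [nasal place assimilation]
  wuhuvomvu → wuuvomvu   [h-loss]
  wuuvomvu → wuuvumvu   [pre-nasal raising]
  giving Zodorar wuuvumvu.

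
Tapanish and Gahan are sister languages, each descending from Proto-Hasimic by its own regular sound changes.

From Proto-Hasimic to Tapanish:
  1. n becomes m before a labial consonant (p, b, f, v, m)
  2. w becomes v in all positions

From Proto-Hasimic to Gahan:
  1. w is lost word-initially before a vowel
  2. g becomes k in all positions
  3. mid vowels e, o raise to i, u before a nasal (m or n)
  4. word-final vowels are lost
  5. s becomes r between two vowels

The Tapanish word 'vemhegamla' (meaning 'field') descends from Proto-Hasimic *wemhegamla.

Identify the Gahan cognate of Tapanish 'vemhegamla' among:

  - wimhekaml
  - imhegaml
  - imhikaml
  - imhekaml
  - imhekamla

Gahan: *wemhegamla > emhegamla > emhekamla > imhekamla > imhekaml  (by glide loss, unconditioned shift, pre-nasal raising, apocope)
Among the options, 'imhekaml' alone shows every Gahan change applied in order.

imhekaml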